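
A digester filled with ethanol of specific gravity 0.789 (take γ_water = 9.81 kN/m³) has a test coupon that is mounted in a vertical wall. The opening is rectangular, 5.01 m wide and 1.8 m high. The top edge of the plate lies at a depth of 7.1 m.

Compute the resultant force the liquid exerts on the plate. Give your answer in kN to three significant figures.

γ = 0.789 × 9.81 = 7.74009 kN/m³.
The centroid lies 1.8/2 = 0.9 m below the top edge, so the centroid depth is h_c = 7.1 + 0.9 = 8 m.
A = 5.01 × 1.8 = 9.018 m².
Resultant F = γ·h_c·A = 7.74009 × 8 × 9.018 = 558.401 kN.

F ≈ 558 kN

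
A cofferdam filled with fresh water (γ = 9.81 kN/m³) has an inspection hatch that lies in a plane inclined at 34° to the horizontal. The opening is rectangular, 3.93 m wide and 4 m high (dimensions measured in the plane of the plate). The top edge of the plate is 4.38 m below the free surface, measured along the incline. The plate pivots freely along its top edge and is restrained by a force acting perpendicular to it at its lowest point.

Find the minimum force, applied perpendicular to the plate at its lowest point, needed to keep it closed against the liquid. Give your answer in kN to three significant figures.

γ = 9.81 kN/m³.
Let θ = 34° be the plate's angle to the horizontal; measure y along the incline from where the plane meets the free surface. Vertical depth h = y·sinθ with sinθ = 0.559193.
The centroid lies 4/2 = 2 m below the top edge, so y_c = 4.38 + 2 = 6.38 m and h_c = 6.38 × 0.559193 = 3.56765 m.
A = 3.93 × 4 = 15.72 m².
Resultant F = γ·h_c·A = 9.81 × 3.56765 × 15.72 = 550.179 kN.
I_c = b·h³/12 = 3.93 × 4³/12 = 20.96 m⁴.
Centre of pressure: y_p = y_c + I_c/(y_c·A) = 6.38 + 20.96/(6.38 × 15.72) = 6.38 + 0.208986 = 6.58899 m along the plane.
The resultant acts 2 + 0.208986 = 2.20899 m (along the plate) below the hinge at the top edge, so the moment about the hinge is M = F × 2.20899 = 550.179 × 2.20899 = 1215.34 kN·m.
A normal force at the bottom, 4 m from the hinge, must supply this moment: P = 1215.34/4 = 303.835 kN.

P ≈ 304 kN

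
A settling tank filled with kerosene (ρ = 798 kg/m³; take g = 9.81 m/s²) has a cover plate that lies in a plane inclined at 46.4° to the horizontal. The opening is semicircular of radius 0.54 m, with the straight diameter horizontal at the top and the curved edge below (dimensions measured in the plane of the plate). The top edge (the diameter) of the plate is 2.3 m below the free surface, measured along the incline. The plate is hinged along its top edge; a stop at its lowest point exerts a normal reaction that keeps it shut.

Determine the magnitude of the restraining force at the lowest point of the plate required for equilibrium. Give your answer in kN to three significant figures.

γ = ρg = 798 × 9.81 / 1000 = 7.82838 kN/m³.
Let θ = 46.4° be the plate's angle to the horizontal; measure y along the incline from where the plane meets the free surface. Vertical depth h = y·sinθ with sinθ = 0.724172.
The centroid of a semicircle lies 4r/(3π) = 0.229183 m from the diameter, here below the top edge, so y_c = 2.3 + 0.229183 = 2.52918 m and h_c = 2.52918 × 0.724172 = 1.83156 m.
A = πr²/2 = π × 0.54²/2 = 0.458044 m².
Resultant F = γ·h_c·A = 7.82838 × 1.83156 × 0.458044 = 6.5675 kN.
I_c = (π/8 − 8/(9π))·r⁴ = 0.109757 × 0.54⁴ = 0.0093327 m⁴.
Centre of pressure: y_p = y_c + I_c/(y_c·A) = 2.52918 + 0.0093327/(2.52918 × 0.458044) = 2.52918 + 0.00805602 = 2.53724 m along the plane.
The resultant acts 0.229183 + 0.00805602 = 0.237239 m (along the plate) below the hinge at the top edge, so the moment about the hinge is M = F × 0.237239 = 6.5675 × 0.237239 = 1.55807 kN·m.
A normal force at the bottom, 0.54 m from the hinge, must supply this moment: P = 1.55807/0.54 = 2.88531 kN.

P ≈ 2.89 kN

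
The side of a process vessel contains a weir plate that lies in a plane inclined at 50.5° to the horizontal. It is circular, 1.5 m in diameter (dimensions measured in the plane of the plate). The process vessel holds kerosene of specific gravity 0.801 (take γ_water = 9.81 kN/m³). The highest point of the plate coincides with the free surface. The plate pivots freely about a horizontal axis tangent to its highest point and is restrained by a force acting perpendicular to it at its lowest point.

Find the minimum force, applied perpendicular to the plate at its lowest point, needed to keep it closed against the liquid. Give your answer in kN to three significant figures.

γ = 0.801 × 9.81 = 7.85781 kN/m³.
Let θ = 50.5° be the plate's angle to the horizontal; measure y along the incline from where the plane meets the free surface. Vertical depth h = y·sinθ with sinθ = 0.771625.
The centroid is at the centre, 0.75 m below the top of the plate, so y_c = 0.75 m and h_c = 0.75 × 0.771625 = 0.578719 m.
A = π(0.75)² = 1.76715 m².
Resultant F = γ·h_c·A = 7.85781 × 0.578719 × 1.76715 = 8.03605 kN.
I_c = πr⁴/4 = π × 0.75⁴/4 = 0.248505 m⁴.
Centre of pressure: y_p = y_c + I_c/(y_c·A) = 0.75 + 0.248505/(0.75 × 1.76715) = 0.75 + 0.1875 = 0.9375 m along the plane.
The resultant acts 0.75 + 0.1875 = 0.9375 m (along the plate) below the hinge at the top edge, so the moment about the hinge is M = F × 0.9375 = 8.03605 × 0.9375 = 7.5338 kN·m.
A normal force at the bottom, 1.5 m from the hinge, must supply this moment: P = 7.5338/1.5 = 5.02253 kN.

P ≈ 5.02 kN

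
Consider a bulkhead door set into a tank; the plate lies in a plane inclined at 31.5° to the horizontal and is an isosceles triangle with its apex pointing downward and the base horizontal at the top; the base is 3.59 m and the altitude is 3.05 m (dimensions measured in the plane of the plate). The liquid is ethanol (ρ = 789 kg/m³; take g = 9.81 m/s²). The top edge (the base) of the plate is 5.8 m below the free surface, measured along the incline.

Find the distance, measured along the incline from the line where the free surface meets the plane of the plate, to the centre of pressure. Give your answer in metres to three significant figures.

y_p = 6.89 m

γ = ρg = 789 × 9.81 / 1000 = 7.74009 kN/m³.
Let θ = 31.5° be the plate's angle to the horizontal; measure y along the incline from where the plane meets the free surface. Vertical depth h = y·sinθ with sinθ = 0.522499.
With the apex down, the centroid sits h/3 = 3.05/3 = 1.01667 m below the base (the top edge), so y_c = 5.8 + 1.01667 = 6.81667 m and h_c = 6.81667 × 0.522499 = 3.5617 m.
A = ½ × 3.59 × 3.05 = 5.47475 m².
Resultant F = γ·h_c·A = 7.74009 × 3.5617 × 5.47475 = 150.927 kN.
I_c = b·h³/36 = 3.59 × 3.05³/36 = 2.82938 m⁴.
Centre of pressure: y_p = y_c + I_c/(y_c·A) = 6.81667 + 2.82938/(6.81667 × 5.47475) = 6.81667 + 0.0758149 = 6.89248 m along the plane.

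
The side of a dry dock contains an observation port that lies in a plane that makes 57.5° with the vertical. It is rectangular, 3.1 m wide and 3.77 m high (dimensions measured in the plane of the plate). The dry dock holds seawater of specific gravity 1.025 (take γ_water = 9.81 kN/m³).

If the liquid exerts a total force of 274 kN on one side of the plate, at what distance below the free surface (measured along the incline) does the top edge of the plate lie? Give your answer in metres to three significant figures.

y_top ≈ 2.45 m

γ = 1.025 × 9.81 = 10.05525 kN/m³.
A = 3.1 × 3.77 = 11.687 m².
From F = γ·h_c·A, the centroid depth is h_c = 274/(10.05525 × 11.687) = 2.3316 m.
The plate makes 57.5° with the vertical, i.e. θ = 90° − 57.5° = 32.5° to the horizontal. Measuring y along the incline from the free-surface line, vertical depth h = y·sinθ with sinθ = 0.537300.
Along the incline, y_c = h_c/sinθ = 2.3316/0.537300 = 4.33948 m.
The centroid lies 3.77/2 = 1.885 m below the top edge, so the top edge sits at y_top = 4.33948 − 1.885 = 2.45448 m along the incline.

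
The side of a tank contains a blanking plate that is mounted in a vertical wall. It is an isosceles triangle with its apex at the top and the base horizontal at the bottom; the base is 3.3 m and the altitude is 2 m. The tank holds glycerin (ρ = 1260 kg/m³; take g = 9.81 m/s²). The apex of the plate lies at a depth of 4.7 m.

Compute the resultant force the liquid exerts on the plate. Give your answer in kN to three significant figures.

F ≈ 246 kN

γ = ρg = 1260 × 9.81 / 1000 = 12.3606 kN/m³.
With the apex up, the centroid sits 2h/3 = 2 × 2/3 = 1.33333 m below the apex, so the centroid depth is h_c = 4.7 + 1.33333 = 6.03333 m.
A = ½ × 3.3 × 2 = 3.3 m².
Resultant F = γ·h_c·A = 12.3606 × 6.03333 × 3.3 = 246.099 kN.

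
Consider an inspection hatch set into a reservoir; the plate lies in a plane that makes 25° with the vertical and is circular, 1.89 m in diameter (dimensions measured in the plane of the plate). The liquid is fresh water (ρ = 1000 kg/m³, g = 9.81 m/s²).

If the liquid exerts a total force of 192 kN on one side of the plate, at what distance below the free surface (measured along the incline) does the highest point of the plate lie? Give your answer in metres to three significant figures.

y_top ≈ 6.75 m

γ = ρg = 1000 × 9.81 = 9810 N/m³ = 9.81 kN/m³.
A = π(0.945)² = 2.80552 m².
From F = γ·h_c·A, the centroid depth is h_c = 192/(9.81 × 2.80552) = 6.9762 m.
The plate makes 25° with the vertical, i.e. θ = 90° − 25° = 65° to the horizontal. Measuring y along the incline from the free-surface line, vertical depth h = y·sinθ with sinθ = 0.906308.
Along the incline, y_c = h_c/sinθ = 6.9762/0.906308 = 7.69738 m.
The centroid is at the centre, 0.945 m below the top of the plate, so the highest point sits at y_top = 7.69738 − 0.945 = 6.75238 m along the incline.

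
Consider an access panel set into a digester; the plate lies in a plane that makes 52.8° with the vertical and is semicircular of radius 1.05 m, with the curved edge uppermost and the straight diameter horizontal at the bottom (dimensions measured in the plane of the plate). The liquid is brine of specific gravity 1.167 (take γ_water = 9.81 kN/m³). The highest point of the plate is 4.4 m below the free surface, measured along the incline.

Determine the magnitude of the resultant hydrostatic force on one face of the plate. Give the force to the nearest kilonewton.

γ = 1.167 × 9.81 = 11.44827 kN/m³.
The plate makes 52.8° with the vertical, i.e. θ = 90° − 52.8° = 37.2° to the horizontal. Measuring y along the incline from the free-surface line, vertical depth h = y·sinθ with sinθ = 0.604599.
The centroid lies 4r/(3π) = 0.445634 m above the diameter, so r − 4r/(3π) = 1.05 − 0.445634 = 0.604366 m below the topmost point, so y_c = 4.4 + 0.604366 = 5.00437 m and h_c = 5.00437 × 0.604599 = 3.02564 m.
A = πr²/2 = π × 1.05²/2 = 1.7318 m².
Resultant F = γ·h_c·A = 11.44827 × 3.02564 × 1.7318 = 59.9867 kN.

F ≈ 60 kN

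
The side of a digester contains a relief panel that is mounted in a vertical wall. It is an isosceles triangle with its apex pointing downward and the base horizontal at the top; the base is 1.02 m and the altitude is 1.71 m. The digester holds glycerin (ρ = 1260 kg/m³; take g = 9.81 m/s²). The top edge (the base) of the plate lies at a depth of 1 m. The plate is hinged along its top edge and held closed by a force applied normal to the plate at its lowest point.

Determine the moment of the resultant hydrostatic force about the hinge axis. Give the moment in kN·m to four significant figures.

M ≈ 11.40 kN·m

γ = ρg = 1260 × 9.81 / 1000 = 12.3606 kN/m³.
With the apex down, the centroid sits h/3 = 1.71/3 = 0.57 m below the base (the top edge), so the centroid depth is h_c = 1 + 0.57 = 1.57 m.
A = ½ × 1.02 × 1.71 = 0.8721 m².
Resultant F = γ·h_c·A = 12.3606 × 1.57 × 0.8721 = 16.9241 kN.
I_c = b·h³/36 = 1.02 × 1.71³/36 = 0.141673 m⁴.
Centre of pressure: y_p = y_c + I_c/(y_c·A) = 1.57 + 0.141673/(1.57 × 0.8721) = 1.57 + 0.103472 = 1.67347 m along the plane.
The resultant acts 0.57 + 0.103472 = 0.673472 m (along the plate) below the hinge at the top edge, so the moment about the hinge is M = F × 0.673472 = 16.9241 × 0.673472 = 11.3979 kN·m.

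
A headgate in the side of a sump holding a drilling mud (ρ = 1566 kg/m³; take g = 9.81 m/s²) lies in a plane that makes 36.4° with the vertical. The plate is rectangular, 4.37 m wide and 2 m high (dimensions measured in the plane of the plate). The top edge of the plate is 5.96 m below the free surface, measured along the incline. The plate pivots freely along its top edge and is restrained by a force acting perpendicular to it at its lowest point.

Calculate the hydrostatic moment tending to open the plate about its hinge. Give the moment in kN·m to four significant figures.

γ = ρg = 1566 × 9.81 / 1000 = 15.36246 kN/m³.
The plate makes 36.4° with the vertical, i.e. θ = 90° − 36.4° = 53.6° to the horizontal. Measuring y along the incline from the free-surface line, vertical depth h = y·sinθ with sinθ = 0.804894.
The centroid lies 2/2 = 1 m below the top edge, so y_c = 5.96 + 1 = 6.96 m and h_c = 6.96 × 0.804894 = 5.60206 m.
A = 4.37 × 2 = 8.74 m².
Resultant F = γ·h_c·A = 15.36246 × 5.60206 × 8.74 = 752.177 kN.
I_c = b·h³/12 = 4.37 × 2³/12 = 2.91333 m⁴.
Centre of pressure: y_p = y_c + I_c/(y_c·A) = 6.96 + 2.91333/(6.96 × 8.74) = 6.96 + 0.0478927 = 7.00789 m along the plane.
The resultant acts 1 + 0.0478927 = 1.04789 m (along the plate) below the hinge at the top edge, so the moment about the hinge is M = F × 1.04789 = 752.177 × 1.04789 = 788.199 kN·m.

M ≈ 788.2 kN·m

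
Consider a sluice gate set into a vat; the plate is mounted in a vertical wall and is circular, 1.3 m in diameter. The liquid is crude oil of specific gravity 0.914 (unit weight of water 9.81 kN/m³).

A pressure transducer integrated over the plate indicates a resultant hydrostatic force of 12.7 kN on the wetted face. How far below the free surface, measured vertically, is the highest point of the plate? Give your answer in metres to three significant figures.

γ = 0.914 × 9.81 = 8.96634 kN/m³.
A = π(0.65)² = 1.32732 m².
From F = γ·h_c·A, the centroid depth is h_c = 12.7/(8.96634 × 1.32732) = 1.06712 m.
The centroid is at the centre, 0.65 m below the top of the plate, so the highest point sits at h_top = 1.06712 − 0.65 = 0.41712 m below the surface.

d_top ≈ 0.417 m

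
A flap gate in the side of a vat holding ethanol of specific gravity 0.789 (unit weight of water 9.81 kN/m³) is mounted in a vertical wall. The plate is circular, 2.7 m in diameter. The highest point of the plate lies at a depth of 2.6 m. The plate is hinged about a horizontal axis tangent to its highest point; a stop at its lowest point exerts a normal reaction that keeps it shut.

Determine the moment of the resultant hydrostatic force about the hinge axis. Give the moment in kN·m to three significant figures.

γ = 0.789 × 9.81 = 7.74009 kN/m³.
The centroid is at the centre, 1.35 m below the top of the plate, so the centroid depth is h_c = 2.6 + 1.35 = 3.95 m.
A = π(1.35)² = 5.72555 m².
Resultant F = γ·h_c·A = 7.74009 × 3.95 × 5.72555 = 175.049 kN.
I_c = πr⁴/4 = π × 1.35⁴/4 = 2.6087 m⁴.
Centre of pressure: y_p = y_c + I_c/(y_c·A) = 3.95 + 2.6087/(3.95 × 5.72555) = 3.95 + 0.115348 = 4.06535 m along the plane.
The resultant acts 1.35 + 0.115348 = 1.46535 m (along the plate) below the hinge at the top edge, so the moment about the hinge is M = F × 1.46535 = 175.049 × 1.46535 = 256.508 kN·m.

M ≈ 257 kN·m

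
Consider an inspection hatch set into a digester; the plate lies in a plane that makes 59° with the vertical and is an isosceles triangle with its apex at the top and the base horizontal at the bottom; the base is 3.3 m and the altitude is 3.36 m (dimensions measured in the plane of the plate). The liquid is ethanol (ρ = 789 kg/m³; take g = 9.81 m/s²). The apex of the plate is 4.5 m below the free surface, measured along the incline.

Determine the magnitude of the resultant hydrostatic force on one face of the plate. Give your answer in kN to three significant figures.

γ = ρg = 789 × 9.81 / 1000 = 7.74009 kN/m³.
The plate makes 59° with the vertical, i.e. θ = 90° − 59° = 31° to the horizontal. Measuring y along the incline from the free-surface line, vertical depth h = y·sinθ with sinθ = 0.515038.
With the apex up, the centroid sits 2h/3 = 2 × 3.36/3 = 2.24 m below the apex, so y_c = 4.5 + 2.24 = 6.74 m and h_c = 6.74 × 0.515038 = 3.47136 m.
A = ½ × 3.3 × 3.36 = 5.544 m².
Resultant F = γ·h_c·A = 7.74009 × 3.47136 × 5.544 = 148.96 kN.

F ≈ 149 kN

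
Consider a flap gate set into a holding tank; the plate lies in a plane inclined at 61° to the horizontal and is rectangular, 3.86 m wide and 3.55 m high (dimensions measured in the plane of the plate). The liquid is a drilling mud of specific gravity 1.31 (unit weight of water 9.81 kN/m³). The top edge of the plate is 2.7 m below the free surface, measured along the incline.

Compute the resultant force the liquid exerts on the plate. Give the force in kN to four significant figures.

F ≈ 689.2 kN

γ = 1.31 × 9.81 = 12.8511 kN/m³.
Let θ = 61° be the plate's angle to the horizontal; measure y along the incline from where the plane meets the free surface. Vertical depth h = y·sinθ with sinθ = 0.874620.
The centroid lies 3.55/2 = 1.775 m below the top edge, so y_c = 2.7 + 1.775 = 4.475 m and h_c = 4.475 × 0.874620 = 3.91392 m.
A = 3.86 × 3.55 = 13.703 m².
Resultant F = γ·h_c·A = 12.8511 × 3.91392 × 13.703 = 689.236 kN.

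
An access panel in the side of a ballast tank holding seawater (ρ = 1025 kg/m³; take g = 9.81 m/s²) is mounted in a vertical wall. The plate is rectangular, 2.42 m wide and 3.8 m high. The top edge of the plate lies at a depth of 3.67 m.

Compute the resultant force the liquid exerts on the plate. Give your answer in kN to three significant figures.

F ≈ 515 kN

γ = ρg = 1025 × 9.81 / 1000 = 10.05525 kN/m³.
The centroid lies 3.8/2 = 1.9 m below the top edge, so the centroid depth is h_c = 3.67 + 1.9 = 5.57 m.
A = 2.42 × 3.8 = 9.196 m².
Resultant F = γ·h_c·A = 10.05525 × 5.57 × 9.196 = 515.047 kN.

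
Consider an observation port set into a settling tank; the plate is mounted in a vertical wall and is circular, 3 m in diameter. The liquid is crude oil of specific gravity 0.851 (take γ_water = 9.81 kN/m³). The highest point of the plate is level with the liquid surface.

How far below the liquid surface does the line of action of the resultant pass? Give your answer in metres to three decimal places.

γ = 0.851 × 9.81 = 8.34831 kN/m³.
The centroid is at the centre, 1.5 m below the top of the plate, so the centroid depth is h_c = 1.5 m.
A = π(1.5)² = 7.06858 m².
Resultant F = γ·h_c·A = 8.34831 × 1.5 × 7.06858 = 88.516 kN.
I_c = πr⁴/4 = π × 1.5⁴/4 = 3.97608 m⁴.
Centre of pressure: y_p = y_c + I_c/(y_c·A) = 1.5 + 3.97608/(1.5 × 7.06858) = 1.5 + 0.375 = 1.875 m along the plane.

h_p = 1.875 m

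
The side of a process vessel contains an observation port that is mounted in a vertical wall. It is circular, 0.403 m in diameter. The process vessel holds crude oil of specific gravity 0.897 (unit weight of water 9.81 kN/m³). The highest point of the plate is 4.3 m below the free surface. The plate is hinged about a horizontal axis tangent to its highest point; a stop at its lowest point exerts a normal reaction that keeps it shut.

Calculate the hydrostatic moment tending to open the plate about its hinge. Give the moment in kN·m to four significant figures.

γ = 0.897 × 9.81 = 8.79957 kN/m³.
The centroid is at the centre, 0.2015 m below the top of the plate, so the centroid depth is h_c = 4.3 + 0.2015 = 4.5015 m.
A = π(0.2015)² = 0.127556 m².
Resultant F = γ·h_c·A = 8.79957 × 4.5015 × 0.127556 = 5.05265 kN.
I_c = πr⁴/4 = π × 0.2015⁴/4 = 0.00129476 m⁴.
Centre of pressure: y_p = y_c + I_c/(y_c·A) = 4.5015 + 0.00129476/(4.5015 × 0.127556) = 4.5015 + 0.00225492 = 4.50375 m along the plane.
The resultant acts 0.2015 + 0.00225492 = 0.203755 m (along the plate) below the hinge at the top edge, so the moment about the hinge is M = F × 0.203755 = 5.05265 × 0.203755 = 1.0295 kN·m.

M ≈ 1.030 kN·m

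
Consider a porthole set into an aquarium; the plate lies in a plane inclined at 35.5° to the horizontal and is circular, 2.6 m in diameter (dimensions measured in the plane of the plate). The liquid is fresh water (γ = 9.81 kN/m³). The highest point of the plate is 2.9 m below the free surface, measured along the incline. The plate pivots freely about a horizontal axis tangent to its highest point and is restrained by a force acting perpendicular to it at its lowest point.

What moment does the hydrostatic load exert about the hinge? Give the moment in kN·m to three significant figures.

γ = 9.81 kN/m³.
Let θ = 35.5° be the plate's angle to the horizontal; measure y along the incline from where the plane meets the free surface. Vertical depth h = y·sinθ with sinθ = 0.580703.
The centroid is at the centre, 1.3 m below the top of the plate, so y_c = 2.9 + 1.3 = 4.2 m and h_c = 4.2 × 0.580703 = 2.43895 m.
A = π(1.3)² = 5.30929 m².
Resultant F = γ·h_c·A = 9.81 × 2.43895 × 5.30929 = 127.031 kN.
I_c = πr⁴/4 = π × 1.3⁴/4 = 2.24318 m⁴.
Centre of pressure: y_p = y_c + I_c/(y_c·A) = 4.2 + 2.24318/(4.2 × 5.30929) = 4.2 + 0.100595 = 4.3006 m along the plane.
The resultant acts 1.3 + 0.100595 = 1.4006 m (along the plate) below the hinge at the top edge, so the moment about the hinge is M = F × 1.4006 = 127.031 × 1.4006 = 177.92 kN·m.

M ≈ 178 kN·m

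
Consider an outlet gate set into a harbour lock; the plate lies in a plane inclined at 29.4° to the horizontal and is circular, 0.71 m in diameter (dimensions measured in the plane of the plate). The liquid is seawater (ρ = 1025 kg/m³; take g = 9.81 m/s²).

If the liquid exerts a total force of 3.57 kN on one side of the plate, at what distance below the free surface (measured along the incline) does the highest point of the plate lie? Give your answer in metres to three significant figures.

y_top ≈ 1.47 m

γ = ρg = 1025 × 9.81 / 1000 = 10.05525 kN/m³.
A = π(0.355)² = 0.395919 m².
From F = γ·h_c·A, the centroid depth is h_c = 3.57/(10.05525 × 0.395919) = 0.896745 m.
Let θ = 29.4° be the plate's angle to the horizontal; measure y along the incline from where the plane meets the free surface. Vertical depth h = y·sinθ with sinθ = 0.490904.
Along the incline, y_c = h_c/sinθ = 0.896745/0.490904 = 1.82672 m.
The centroid is at the centre, 0.355 m below the top of the plate, so the highest point sits at y_top = 1.82672 − 0.355 = 1.47172 m along the incline.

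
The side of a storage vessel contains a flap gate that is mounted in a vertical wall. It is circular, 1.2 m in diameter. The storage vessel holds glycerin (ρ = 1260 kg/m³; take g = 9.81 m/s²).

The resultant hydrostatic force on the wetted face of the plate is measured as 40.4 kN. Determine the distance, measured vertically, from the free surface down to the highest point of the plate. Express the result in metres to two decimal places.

d_top ≈ 2.29 m

γ = ρg = 1260 × 9.81 / 1000 = 12.3606 kN/m³.
A = π(0.6)² = 1.13097 m².
From F = γ·h_c·A, the centroid depth is h_c = 40.4/(12.3606 × 1.13097) = 2.88995 m.
The centroid is at the centre, 0.6 m below the top of the plate, so the highest point sits at h_top = 2.88995 − 0.6 = 2.28995 m below the surface.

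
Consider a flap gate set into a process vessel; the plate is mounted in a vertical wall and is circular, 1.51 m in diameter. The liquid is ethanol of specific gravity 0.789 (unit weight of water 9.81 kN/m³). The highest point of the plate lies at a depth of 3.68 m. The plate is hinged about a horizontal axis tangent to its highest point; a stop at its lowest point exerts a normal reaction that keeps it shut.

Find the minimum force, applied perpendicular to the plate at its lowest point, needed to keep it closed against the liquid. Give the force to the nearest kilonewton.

γ = 0.789 × 9.81 = 7.74009 kN/m³.
The centroid is at the centre, 0.755 m below the top of the plate, so the centroid depth is h_c = 3.68 + 0.755 = 4.435 m.
A = π(0.755)² = 1.79079 m².
Resultant F = γ·h_c·A = 7.74009 × 4.435 × 1.79079 = 61.473 kN.
I_c = πr⁴/4 = π × 0.755⁴/4 = 0.255198 m⁴.
Centre of pressure: y_p = y_c + I_c/(y_c·A) = 4.435 + 0.255198/(4.435 × 1.79079) = 4.435 + 0.0321321 = 4.46713 m along the plane.
The resultant acts 0.755 + 0.0321321 = 0.787132 m (along the plate) below the hinge at the top edge, so the moment about the hinge is M = F × 0.787132 = 61.473 × 0.787132 = 48.3874 kN·m.
A normal force at the bottom, 1.51 m from the hinge, must supply this moment: P = 48.3874/1.51 = 32.0446 kN.

P ≈ 32 kN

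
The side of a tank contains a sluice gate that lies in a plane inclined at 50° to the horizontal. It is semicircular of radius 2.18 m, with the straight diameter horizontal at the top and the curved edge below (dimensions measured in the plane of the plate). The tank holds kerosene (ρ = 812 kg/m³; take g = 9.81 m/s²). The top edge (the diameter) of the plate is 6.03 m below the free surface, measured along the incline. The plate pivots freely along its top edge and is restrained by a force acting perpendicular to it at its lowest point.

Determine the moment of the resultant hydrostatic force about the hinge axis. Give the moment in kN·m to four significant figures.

γ = ρg = 812 × 9.81 / 1000 = 7.96572 kN/m³.
Let θ = 50° be the plate's angle to the horizontal; measure y along the incline from where the plane meets the free surface. Vertical depth h = y·sinθ with sinθ = 0.766044.
The centroid of a semicircle lies 4r/(3π) = 0.925221 m from the diameter, here below the top edge, so y_c = 6.03 + 0.925221 = 6.95522 m and h_c = 6.95522 × 0.766044 = 5.328 m.
A = πr²/2 = π × 2.18²/2 = 7.46505 m².
Resultant F = γ·h_c·A = 7.96572 × 5.328 × 7.46505 = 316.827 kN.
I_c = (π/8 − 8/(9π))·r⁴ = 0.109757 × 2.18⁴ = 2.4789 m⁴.
Centre of pressure: y_p = y_c + I_c/(y_c·A) = 6.95522 + 2.4789/(6.95522 × 7.46505) = 6.95522 + 0.0477436 = 7.00296 m along the plane.
The resultant acts 0.925221 + 0.0477436 = 0.972965 m (along the plate) below the hinge at the top edge, so the moment about the hinge is M = F × 0.972965 = 316.827 × 0.972965 = 308.262 kN·m.

M ≈ 308.3 kN·m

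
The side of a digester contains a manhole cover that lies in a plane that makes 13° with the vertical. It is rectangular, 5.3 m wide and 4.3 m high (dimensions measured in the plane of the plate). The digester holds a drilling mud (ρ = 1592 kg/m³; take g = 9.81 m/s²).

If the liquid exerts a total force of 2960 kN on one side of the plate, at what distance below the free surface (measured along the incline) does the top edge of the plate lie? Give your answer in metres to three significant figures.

y_top ≈ 6.39 m

γ = ρg = 1592 × 9.81 / 1000 = 15.61752 kN/m³.
A = 5.3 × 4.3 = 22.79 m².
From F = γ·h_c·A, the centroid depth is h_c = 2960/(15.61752 × 22.79) = 8.3164 m.
The plate makes 13° with the vertical, i.e. θ = 90° − 13° = 77° to the horizontal. Measuring y along the incline from the free-surface line, vertical depth h = y·sinθ with sinθ = 0.974370.
Along the incline, y_c = h_c/sinθ = 8.3164/0.974370 = 8.53516 m.
The centroid lies 4.3/2 = 2.15 m below the top edge, so the top edge sits at y_top = 8.53516 − 2.15 = 6.38516 m along the incline.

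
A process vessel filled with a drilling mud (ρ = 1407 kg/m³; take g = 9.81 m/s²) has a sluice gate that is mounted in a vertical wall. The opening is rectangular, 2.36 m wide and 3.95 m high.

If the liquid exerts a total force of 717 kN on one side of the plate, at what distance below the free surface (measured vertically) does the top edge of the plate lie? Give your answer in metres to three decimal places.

d_top ≈ 3.597 m

γ = ρg = 1407 × 9.81 / 1000 = 13.80267 kN/m³.
A = 2.36 × 3.95 = 9.322 m².
From F = γ·h_c·A, the centroid depth is h_c = 717/(13.80267 × 9.322) = 5.57246 m.
The centroid lies 3.95/2 = 1.975 m below the top edge, so the top edge sits at h_top = 5.57246 − 1.975 = 3.59746 m below the surface.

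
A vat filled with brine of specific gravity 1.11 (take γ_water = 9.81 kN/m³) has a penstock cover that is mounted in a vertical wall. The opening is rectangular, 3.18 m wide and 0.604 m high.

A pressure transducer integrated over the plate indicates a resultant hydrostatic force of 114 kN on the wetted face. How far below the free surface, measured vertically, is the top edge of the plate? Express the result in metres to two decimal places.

γ = 1.11 × 9.81 = 10.8891 kN/m³.
A = 3.18 × 0.604 = 1.92072 m².
From F = γ·h_c·A, the centroid depth is h_c = 114/(10.8891 × 1.92072) = 5.45066 m.
The centroid lies 0.604/2 = 0.302 m below the top edge, so the top edge sits at h_top = 5.45066 − 0.302 = 5.14866 m below the surface.

d_top ≈ 5.15 m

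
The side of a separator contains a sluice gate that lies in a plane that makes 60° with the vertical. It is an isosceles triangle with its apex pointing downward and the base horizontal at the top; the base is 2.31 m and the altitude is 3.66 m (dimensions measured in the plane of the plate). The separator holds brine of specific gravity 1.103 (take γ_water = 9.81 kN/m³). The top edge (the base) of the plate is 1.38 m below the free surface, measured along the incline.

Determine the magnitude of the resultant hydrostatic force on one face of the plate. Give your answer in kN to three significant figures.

F ≈ 59.5 kN

γ = 1.103 × 9.81 = 10.82043 kN/m³.
The plate makes 60° with the vertical, i.e. θ = 90° − 60° = 30° to the horizontal. Measuring y along the incline from the free-surface line, vertical depth h = y·sinθ with sinθ = 0.500000.
With the apex down, the centroid sits h/3 = 3.66/3 = 1.22 m below the base (the top edge), so y_c = 1.38 + 1.22 = 2.6 m and h_c = 2.6 × 0.500000 = 1.3 m.
A = ½ × 2.31 × 3.66 = 4.2273 m².
Resultant F = γ·h_c·A = 10.82043 × 1.3 × 4.2273 = 59.4636 kN.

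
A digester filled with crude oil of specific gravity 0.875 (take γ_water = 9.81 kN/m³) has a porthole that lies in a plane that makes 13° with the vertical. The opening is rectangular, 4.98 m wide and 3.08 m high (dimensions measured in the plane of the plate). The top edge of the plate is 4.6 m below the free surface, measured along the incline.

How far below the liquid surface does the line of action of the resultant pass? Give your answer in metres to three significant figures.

h_p = 6.11 m

γ = 0.875 × 9.81 = 8.58375 kN/m³.
The plate makes 13° with the vertical, i.e. θ = 90° − 13° = 77° to the horizontal. Measuring y along the incline from the free-surface line, vertical depth h = y·sinθ with sinθ = 0.974370.
The centroid lies 3.08/2 = 1.54 m below the top edge, so y_c = 4.6 + 1.54 = 6.14 m and h_c = 6.14 × 0.974370 = 5.98263 m.
A = 4.98 × 3.08 = 15.3384 m².
Resultant F = γ·h_c·A = 8.58375 × 5.98263 × 15.3384 = 787.679 kN.
I_c = b·h³/12 = 4.98 × 3.08³/12 = 12.1255 m⁴.
Centre of pressure: y_p = y_c + I_c/(y_c·A) = 6.14 + 12.1255/(6.14 × 15.3384) = 6.14 + 0.128751 = 6.26875 m along the plane.
Vertically, h_p = y_p·sinθ = 6.26875 × 0.974370 = 6.10808 m.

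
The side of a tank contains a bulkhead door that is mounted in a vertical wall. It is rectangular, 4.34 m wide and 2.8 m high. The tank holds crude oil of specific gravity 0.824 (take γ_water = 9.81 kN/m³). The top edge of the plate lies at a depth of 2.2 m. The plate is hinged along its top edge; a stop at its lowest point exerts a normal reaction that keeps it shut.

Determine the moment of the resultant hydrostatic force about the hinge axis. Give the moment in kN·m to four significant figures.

M ≈ 559.3 kN·m

γ = 0.824 × 9.81 = 8.08344 kN/m³.
The centroid lies 2.8/2 = 1.4 m below the top edge, so the centroid depth is h_c = 2.2 + 1.4 = 3.6 m.
A = 4.34 × 2.8 = 12.152 m².
Resultant F = γ·h_c·A = 8.08344 × 3.6 × 12.152 = 353.628 kN.
I_c = b·h³/12 = 4.34 × 2.8³/12 = 7.93931 m⁴.
Centre of pressure: y_p = y_c + I_c/(y_c·A) = 3.6 + 7.93931/(3.6 × 12.152) = 3.6 + 0.181482 = 3.78148 m along the plane.
The resultant acts 1.4 + 0.181482 = 1.58148 m (along the plate) below the hinge at the top edge, so the moment about the hinge is M = F × 1.58148 = 353.628 × 1.58148 = 559.256 kN·m.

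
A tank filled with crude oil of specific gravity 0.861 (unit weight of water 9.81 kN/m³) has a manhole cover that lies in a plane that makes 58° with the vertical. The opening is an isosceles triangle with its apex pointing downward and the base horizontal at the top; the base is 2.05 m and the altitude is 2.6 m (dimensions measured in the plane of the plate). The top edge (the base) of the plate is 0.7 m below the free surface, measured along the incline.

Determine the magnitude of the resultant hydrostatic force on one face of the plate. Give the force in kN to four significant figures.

γ = 0.861 × 9.81 = 8.44641 kN/m³.
The plate makes 58° with the vertical, i.e. θ = 90° − 58° = 32° to the horizontal. Measuring y along the incline from the free-surface line, vertical depth h = y·sinθ with sinθ = 0.529919.
With the apex down, the centroid sits h/3 = 2.6/3 = 0.866667 m below the base (the top edge), so y_c = 0.7 + 0.866667 = 1.56667 m and h_c = 1.56667 × 0.529919 = 0.830208 m.
A = ½ × 2.05 × 2.6 = 2.665 m².
Resultant F = γ·h_c·A = 8.44641 × 0.830208 × 2.665 = 18.6877 kN.

F ≈ 18.69 kN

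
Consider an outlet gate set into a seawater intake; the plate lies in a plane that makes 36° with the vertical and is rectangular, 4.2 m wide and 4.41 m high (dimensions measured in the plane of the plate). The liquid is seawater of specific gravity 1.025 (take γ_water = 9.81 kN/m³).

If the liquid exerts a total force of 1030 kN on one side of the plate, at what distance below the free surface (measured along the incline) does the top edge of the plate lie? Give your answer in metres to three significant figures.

γ = 1.025 × 9.81 = 10.05525 kN/m³.
A = 4.2 × 4.41 = 18.522 m².
From F = γ·h_c·A, the centroid depth is h_c = 1030/(10.05525 × 18.522) = 5.5304 m.
The plate makes 36° with the vertical, i.e. θ = 90° − 36° = 54° to the horizontal. Measuring y along the incline from the free-surface line, vertical depth h = y·sinθ with sinθ = 0.809017.
Along the incline, y_c = h_c/sinθ = 5.5304/0.809017 = 6.83595 m.
The centroid lies 4.41/2 = 2.205 m below the top edge, so the top edge sits at y_top = 6.83595 − 2.205 = 4.63095 m along the incline.

y_top ≈ 4.63 m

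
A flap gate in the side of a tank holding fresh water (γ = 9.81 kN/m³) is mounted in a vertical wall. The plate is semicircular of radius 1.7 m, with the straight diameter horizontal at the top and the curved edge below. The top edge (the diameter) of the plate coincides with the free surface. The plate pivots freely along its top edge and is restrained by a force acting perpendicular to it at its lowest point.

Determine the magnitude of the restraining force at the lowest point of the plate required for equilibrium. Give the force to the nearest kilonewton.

P ≈ 19 kN

γ = 9.81 kN/m³.
The centroid of a semicircle lies 4r/(3π) = 0.721502 m from the diameter, here below the top edge, so the centroid depth is h_c = 0.721502 m.
A = πr²/2 = π × 1.7²/2 = 4.5396 m².
Resultant F = γ·h_c·A = 9.81 × 0.721502 × 4.5396 = 32.131 kN.
I_c = (π/8 − 8/(9π))·r⁴ = 0.109757 × 1.7⁴ = 0.916701 m⁴.
Centre of pressure: y_p = y_c + I_c/(y_c·A) = 0.721502 + 0.916701/(0.721502 × 4.5396) = 0.721502 + 0.27988 = 1.00138 m along the plane.
The resultant acts 0.721502 + 0.27988 = 1.00138 m (along the plate) below the hinge at the top edge, so the moment about the hinge is M = F × 1.00138 = 32.131 × 1.00138 = 32.1753 kN·m.
A normal force at the bottom, 1.7 m from the hinge, must supply this moment: P = 32.1753/1.7 = 18.9266 kN.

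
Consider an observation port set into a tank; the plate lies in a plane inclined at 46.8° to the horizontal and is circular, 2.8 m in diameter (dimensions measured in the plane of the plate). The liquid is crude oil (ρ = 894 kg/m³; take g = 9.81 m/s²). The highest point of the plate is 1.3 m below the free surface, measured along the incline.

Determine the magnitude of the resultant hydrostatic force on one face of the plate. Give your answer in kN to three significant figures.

F ≈ 106 kN

γ = ρg = 894 × 9.81 / 1000 = 8.77014 kN/m³.
Let θ = 46.8° be the plate's angle to the horizontal; measure y along the incline from where the plane meets the free surface. Vertical depth h = y·sinθ with sinθ = 0.728969.
The centroid is at the centre, 1.4 m below the top of the plate, so y_c = 1.3 + 1.4 = 2.7 m and h_c = 2.7 × 0.728969 = 1.96822 m.
A = π(1.4)² = 6.15752 m².
Resultant F = γ·h_c·A = 8.77014 × 1.96822 × 6.15752 = 106.288 kN.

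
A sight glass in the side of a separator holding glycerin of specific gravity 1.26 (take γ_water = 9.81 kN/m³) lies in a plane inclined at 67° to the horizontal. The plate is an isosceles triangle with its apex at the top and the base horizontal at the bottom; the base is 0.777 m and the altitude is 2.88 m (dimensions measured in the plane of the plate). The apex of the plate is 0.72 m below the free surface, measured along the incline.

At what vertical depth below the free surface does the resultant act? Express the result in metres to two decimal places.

γ = 1.26 × 9.81 = 12.3606 kN/m³.
Let θ = 67° be the plate's angle to the horizontal; measure y along the incline from where the plane meets the free surface. Vertical depth h = y·sinθ with sinθ = 0.920505.
With the apex up, the centroid sits 2h/3 = 2 × 2.88/3 = 1.92 m below the apex, so y_c = 0.72 + 1.92 = 2.64 m and h_c = 2.64 × 0.920505 = 2.43013 m.
A = ½ × 0.777 × 2.88 = 1.11888 m².
Resultant F = γ·h_c·A = 12.3606 × 2.43013 × 1.11888 = 33.6088 kN.
I_c = b·h³/36 = 0.777 × 2.88³/36 = 0.51558 m⁴.
Centre of pressure: y_p = y_c + I_c/(y_c·A) = 2.64 + 0.51558/(2.64 × 1.11888) = 2.64 + 0.174545 = 2.81455 m along the plane.
Vertically, h_p = y_p·sinθ = 2.81455 × 0.920505 = 2.59081 m.

h_p = 2.59 m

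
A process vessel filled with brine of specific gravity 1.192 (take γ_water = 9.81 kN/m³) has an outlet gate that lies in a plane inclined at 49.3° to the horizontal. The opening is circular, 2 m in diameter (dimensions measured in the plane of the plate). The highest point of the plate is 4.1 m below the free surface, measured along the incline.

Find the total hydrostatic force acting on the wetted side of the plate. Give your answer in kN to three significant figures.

γ = 1.192 × 9.81 = 11.69352 kN/m³.
Let θ = 49.3° be the plate's angle to the horizontal; measure y along the incline from where the plane meets the free surface. Vertical depth h = y·sinθ with sinθ = 0.758134.
The centroid is at the centre, 1 m below the top of the plate, so y_c = 4.1 + 1 = 5.1 m and h_c = 5.1 × 0.758134 = 3.86648 m.
A = π(1)² = 3.14159 m².
Resultant F = γ·h_c·A = 11.69352 × 3.86648 × 3.14159 = 142.04 kN.

F ≈ 142 kN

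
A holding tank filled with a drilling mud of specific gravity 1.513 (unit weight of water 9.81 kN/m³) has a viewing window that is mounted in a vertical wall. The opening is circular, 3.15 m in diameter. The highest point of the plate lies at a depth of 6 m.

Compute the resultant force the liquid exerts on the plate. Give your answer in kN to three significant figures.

F ≈ 876 kN

γ = 1.513 × 9.81 = 14.84253 kN/m³.
The centroid is at the centre, 1.575 m below the top of the plate, so the centroid depth is h_c = 6 + 1.575 = 7.575 m.
A = π(1.575)² = 7.79311 m².
Resultant F = γ·h_c·A = 14.84253 × 7.575 × 7.79311 = 876.196 kN.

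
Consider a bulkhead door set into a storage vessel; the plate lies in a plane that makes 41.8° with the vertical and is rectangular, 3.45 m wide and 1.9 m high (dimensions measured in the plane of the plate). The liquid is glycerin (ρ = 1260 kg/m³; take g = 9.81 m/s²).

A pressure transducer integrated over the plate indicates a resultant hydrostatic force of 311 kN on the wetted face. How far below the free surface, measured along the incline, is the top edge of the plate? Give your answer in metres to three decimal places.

γ = ρg = 1260 × 9.81 / 1000 = 12.3606 kN/m³.
A = 3.45 × 1.9 = 6.555 m².
From F = γ·h_c·A, the centroid depth is h_c = 311/(12.3606 × 6.555) = 3.83838 m.
The plate makes 41.8° with the vertical, i.e. θ = 90° − 41.8° = 48.2° to the horizontal. Measuring y along the incline from the free-surface line, vertical depth h = y·sinθ with sinθ = 0.745476.
Along the incline, y_c = h_c/sinθ = 3.83838/0.745476 = 5.1489 m.
The centroid lies 1.9/2 = 0.95 m below the top edge, so the top edge sits at y_top = 5.1489 − 0.95 = 4.1989 m along the incline.

y_top ≈ 4.199 m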